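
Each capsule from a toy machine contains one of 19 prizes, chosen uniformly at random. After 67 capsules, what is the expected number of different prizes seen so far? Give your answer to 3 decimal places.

18.492

For each prize, P(seen in 67 capsules) = 1 - (18/19)^67 = 0.9733.
By linearity of expectation, E[distinct seen] = 19·(1 - (18/19)^67) = 18.4924.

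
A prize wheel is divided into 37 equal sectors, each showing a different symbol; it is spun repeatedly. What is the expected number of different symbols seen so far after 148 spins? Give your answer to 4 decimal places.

For each symbol, P(seen in 148 spins) = 1 - (36/37)^148 = 0.98267.
By linearity of expectation, E[distinct seen] = 37·(1 - (36/37)^148) = 36.35862.

36.3586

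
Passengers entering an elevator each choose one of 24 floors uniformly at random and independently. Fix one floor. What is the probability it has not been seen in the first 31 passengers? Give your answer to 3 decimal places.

On each passenger the fixed floor fails to appear with probability 23/24.
P(still missing after 31) = (23/24)^31 = 0.2673.

0.267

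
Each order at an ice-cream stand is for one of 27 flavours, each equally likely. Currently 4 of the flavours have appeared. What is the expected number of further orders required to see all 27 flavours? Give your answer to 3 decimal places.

With k distinct flavours already seen, the next new one takes an expected 27/(27-k) orders.
Sum over k = 4,...,26: E = 27/23 + 27/22 + 27/21 + ... + 27/2 + 27/1 = 100.8259.

100.826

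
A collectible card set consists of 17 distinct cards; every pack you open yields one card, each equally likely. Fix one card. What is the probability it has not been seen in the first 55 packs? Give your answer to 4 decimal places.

0.0356

On each pack the fixed card fails to appear with probability 16/17.
P(still missing after 55) = (16/17)^55 = 0.03564.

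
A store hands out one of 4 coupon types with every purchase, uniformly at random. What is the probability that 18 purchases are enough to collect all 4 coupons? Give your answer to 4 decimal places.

Let A_i be the event that coupon i is missing after 18 purchases. By inclusion–exclusion on the A_i,
P(all seen) = Σ_{j=0}^{4} (-1)^j C(4,j)((4-j)/4)^18
= 1.00000 - 0.02255 + 0.00002 - 0.00000 + 0.00000
= 0.97747.

0.9775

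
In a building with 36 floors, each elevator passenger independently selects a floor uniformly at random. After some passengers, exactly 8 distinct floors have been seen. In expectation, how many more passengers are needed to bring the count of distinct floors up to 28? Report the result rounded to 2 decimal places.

The wait to go from k to k+1 distinct floors is geometric with mean 36/(36-k).
Sum over k = 8,...,27: E = 36/28 + 36/27 + 36/26 + ... + 36/10 + 36/9 = 43.535.

43.54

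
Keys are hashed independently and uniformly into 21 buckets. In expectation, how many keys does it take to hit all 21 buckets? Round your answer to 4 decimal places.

After k distinct buckets have appeared, the next key gives a new one with probability (21-k)/21, so the expected wait for the (k+1)-th is 21/(21-k).
E[T] = 21/21 + 21/20 + 21/19 + ... + 21/2 + 21/1 = 21·H_{21}.
H_{21} = 3.64536, so E[T] = 76.55253.

76.5525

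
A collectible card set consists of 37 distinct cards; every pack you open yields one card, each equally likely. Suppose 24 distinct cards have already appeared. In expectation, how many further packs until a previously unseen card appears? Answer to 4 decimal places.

2.8462

The number of packs until the next new card is geometric with success probability 13/37, so its mean is 37/13.
E = 37/13 = 2.84615.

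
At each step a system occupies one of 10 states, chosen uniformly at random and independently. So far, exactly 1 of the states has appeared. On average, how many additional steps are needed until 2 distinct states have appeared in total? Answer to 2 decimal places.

1.11

The wait to go from k to k+1 distinct states is geometric with mean 10/(10-k).
Only the k = 1 term is needed: E = 10/9 = 1.111.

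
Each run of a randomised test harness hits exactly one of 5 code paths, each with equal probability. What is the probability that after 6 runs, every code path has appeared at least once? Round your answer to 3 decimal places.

0.115

By inclusion–exclusion over which code paths are missing,
P(all seen) = Σ_{j=0}^{5} (-1)^j C(5,j)((5-j)/5)^6
= 1.0000 - 1.3107 + 0.4666 - 0.0410 + 0.0003 - 0.0000
= 0.1152.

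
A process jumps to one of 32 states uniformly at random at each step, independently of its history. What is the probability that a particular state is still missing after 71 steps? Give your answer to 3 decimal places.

0.105

On each step the fixed state fails to appear with probability 31/32.
P(still missing after 71) = (31/32)^71 = 0.1050.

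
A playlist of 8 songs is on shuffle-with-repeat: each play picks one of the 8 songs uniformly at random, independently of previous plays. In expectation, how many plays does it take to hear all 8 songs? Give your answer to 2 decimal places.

21.74

Split into phases: going from k distinct to k+1 distinct takes on average 8/(8-k) plays.
E[T] = 8/8 + 8/7 + 8/6 + ... + 8/2 + 8/1 = 8·H_{8}.
H_{8} = 2.718, so E[T] = 21.743.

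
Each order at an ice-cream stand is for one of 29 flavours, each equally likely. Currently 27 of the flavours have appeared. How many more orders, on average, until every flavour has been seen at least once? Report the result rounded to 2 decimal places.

From k distinct to k+1 distinct takes on average 29/(29-k) orders.
Sum over k = 27,...,28: E = 29/2 + 29/1 = 43.500.

43.50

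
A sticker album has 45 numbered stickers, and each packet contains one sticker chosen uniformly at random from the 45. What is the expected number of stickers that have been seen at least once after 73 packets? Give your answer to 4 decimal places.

36.2754

For each sticker, P(seen in 73 packets) = 1 - (44/45)^73 = 0.80612.
By linearity of expectation, E[distinct seen] = 45·(1 - (44/45)^73) = 36.27542.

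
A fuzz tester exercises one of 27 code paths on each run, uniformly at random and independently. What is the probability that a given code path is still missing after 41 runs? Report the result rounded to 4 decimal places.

On each run the fixed code path fails to appear with probability 26/27.
P(still missing after 41) = (26/27)^41 = 0.21281.

0.2128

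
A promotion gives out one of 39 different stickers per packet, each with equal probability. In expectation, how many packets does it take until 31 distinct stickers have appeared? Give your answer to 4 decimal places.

With k distinct stickers already seen, the next new one arrives after an expected 39/(39-k) packets.
Sum over k = 0,...,30: E = 39/39 + 39/38 + 39/37 + ... + 39/10 + 39/9 = 59.89175.

59.8917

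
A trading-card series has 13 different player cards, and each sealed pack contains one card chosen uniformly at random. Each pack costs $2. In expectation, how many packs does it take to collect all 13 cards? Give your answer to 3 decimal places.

41.342

Split into phases: going from k distinct to k+1 distinct takes on average 13/(13-k) packs.
E[T] = 13/13 + 13/12 + 13/11 + ... + 13/2 + 13/1 = 13·H_{13}.
H_{13} = 3.1801, so E[T] = 41.3417.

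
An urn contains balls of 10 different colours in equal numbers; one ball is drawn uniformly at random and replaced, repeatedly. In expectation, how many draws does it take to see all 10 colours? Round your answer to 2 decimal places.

The wait to go from k to k+1 distinct colours is geometric with mean 10/(10-k).
E[T] = 10/10 + 10/9 + 10/8 + ... + 10/2 + 10/1 = 10·H_{10}.
H_{10} = 2.929, so E[T] = 29.290.

29.29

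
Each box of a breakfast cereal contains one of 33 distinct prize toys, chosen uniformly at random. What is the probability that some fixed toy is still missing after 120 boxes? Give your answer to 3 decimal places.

Each box misses the fixed toy with probability (33-1)/33 = 32/33, independently.
P(still missing after 120) = (32/33)^120 = 0.0249.

0.025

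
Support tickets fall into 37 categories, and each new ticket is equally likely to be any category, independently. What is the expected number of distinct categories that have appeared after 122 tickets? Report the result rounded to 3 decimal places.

35.692

For each category, P(seen in 122 tickets) = 1 - (36/37)^122 = 0.9647.
By linearity of expectation, E[distinct seen] = 37·(1 - (36/37)^122) = 35.6923.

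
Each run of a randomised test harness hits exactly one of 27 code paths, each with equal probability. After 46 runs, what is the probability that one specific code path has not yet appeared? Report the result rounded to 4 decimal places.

0.1762

Each run misses the fixed code path with probability (27-1)/27 = 26/27, independently.
P(still missing after 46) = (26/27)^46 = 0.17621.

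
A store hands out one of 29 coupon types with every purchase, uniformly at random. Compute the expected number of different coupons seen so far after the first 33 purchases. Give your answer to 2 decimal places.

For each coupon, P(seen in 33 purchases) = 1 - (28/29)^33 = 0.686.
By linearity of expectation, E[distinct seen] = 29·(1 - (28/29)^33) = 19.891.

19.89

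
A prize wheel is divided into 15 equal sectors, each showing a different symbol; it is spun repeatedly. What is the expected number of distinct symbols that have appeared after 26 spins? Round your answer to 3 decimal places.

12.505

For each symbol, P(seen in 26 spins) = 1 - (14/15)^26 = 0.8337.
By linearity of expectation, E[distinct seen] = 15·(1 - (14/15)^26) = 12.5051.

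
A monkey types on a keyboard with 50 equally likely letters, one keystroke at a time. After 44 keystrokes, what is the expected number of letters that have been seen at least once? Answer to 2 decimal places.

For each letter, P(seen in 44 keystrokes) = 1 - (49/50)^44 = 0.589.
By linearity of expectation, E[distinct seen] = 50·(1 - (49/50)^44) = 29.445.

29.45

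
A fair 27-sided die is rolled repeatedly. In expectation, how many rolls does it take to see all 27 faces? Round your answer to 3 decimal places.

105.069

The wait to go from k to k+1 distinct faces is geometric with mean 27/(27-k).
E[T] = 27/27 + 27/26 + 27/25 + ... + 27/2 + 27/1 = 27·H_{27}.
H_{27} = 3.8915, so E[T] = 105.0693.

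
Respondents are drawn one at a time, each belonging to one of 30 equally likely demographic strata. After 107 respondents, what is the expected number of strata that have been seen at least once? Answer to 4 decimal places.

For each stratum, P(seen in 107 respondents) = 1 - (29/30)^107 = 0.97342.
By linearity of expectation, E[distinct seen] = 30·(1 - (29/30)^107) = 29.20250.

29.2025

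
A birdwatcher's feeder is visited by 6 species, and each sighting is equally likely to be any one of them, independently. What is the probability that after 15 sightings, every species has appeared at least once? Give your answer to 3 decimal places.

Let A_i be the event that species i is missing after 15 sightings. By inclusion–exclusion on the A_i,
P(all seen) = Σ_{j=0}^{6} (-1)^j C(6,j)((6-j)/6)^15
= 1.0000 - 0.3894 + 0.0343 - 0.0006 + 0.0000 - 0.0000 + 0.0000
= 0.6442.

0.644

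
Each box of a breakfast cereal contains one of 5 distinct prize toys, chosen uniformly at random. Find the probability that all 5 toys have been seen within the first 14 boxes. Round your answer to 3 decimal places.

0.788

Let A_i be the event that toy i is missing after 14 boxes. By inclusion–exclusion on the A_i,
P(all seen) = Σ_{j=0}^{5} (-1)^j C(5,j)((5-j)/5)^14
= 1.0000 - 0.2199 + 0.0078 - 0.0000 + 0.0000 - 0.0000
= 0.7879.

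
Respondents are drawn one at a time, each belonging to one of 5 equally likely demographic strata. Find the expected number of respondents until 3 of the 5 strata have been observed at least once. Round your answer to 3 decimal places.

3.917

With k distinct strata already seen, the next new one arrives after an expected 5/(5-k) respondents.
Sum over k = 0,...,2: E = 5/5 + 5/4 + 5/3 = 3.9167.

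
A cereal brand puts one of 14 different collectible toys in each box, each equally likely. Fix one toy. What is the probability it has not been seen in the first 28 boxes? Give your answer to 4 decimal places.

0.1256

On each box the fixed toy fails to appear with probability 13/14.
P(still missing after 28) = (13/14)^28 = 0.12555.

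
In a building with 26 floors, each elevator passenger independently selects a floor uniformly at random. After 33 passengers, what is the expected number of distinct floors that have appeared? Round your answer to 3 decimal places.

18.874

For each floor, P(seen in 33 passengers) = 1 - (25/26)^33 = 0.7259.
By linearity of expectation, E[distinct seen] = 26·(1 - (25/26)^33) = 18.8736.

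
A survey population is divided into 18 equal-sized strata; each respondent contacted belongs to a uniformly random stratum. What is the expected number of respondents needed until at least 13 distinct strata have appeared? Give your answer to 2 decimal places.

21.81

Going from k to k+1 distinct takes a geometric number of respondents with mean 18/(18-k).
Sum over k = 0,...,12: E = 18/18 + 18/17 + 18/16 + ... + 18/7 + 18/6 = 21.812.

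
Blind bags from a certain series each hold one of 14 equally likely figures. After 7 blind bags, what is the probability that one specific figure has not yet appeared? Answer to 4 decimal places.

0.5953

Each blind bag misses the fixed figure with probability (14-1)/14 = 13/14, independently.
P(still missing after 7) = (13/14)^7 = 0.59526.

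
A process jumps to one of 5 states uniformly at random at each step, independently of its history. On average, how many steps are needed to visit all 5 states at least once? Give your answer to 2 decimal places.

After k distinct states have appeared, the next step gives a new one with probability (5-k)/5, so the expected wait for the (k+1)-th is 5/(5-k).
E[T] = 5/5 + 5/4 + 5/3 + 5/2 + 5/1 = 5·H_{5}.
H_{5} = 2.283, so E[T] = 11.417.

11.42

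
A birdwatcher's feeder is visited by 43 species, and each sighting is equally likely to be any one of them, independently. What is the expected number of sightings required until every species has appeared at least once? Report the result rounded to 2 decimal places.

The wait to go from k to k+1 distinct species is geometric with mean 43/(43-k).
E[T] = 43/43 + 43/42 + 43/41 + ... + 43/2 + 43/1 = 43·H_{43}.
H_{43} = 4.350, so E[T] = 187.050.

187.05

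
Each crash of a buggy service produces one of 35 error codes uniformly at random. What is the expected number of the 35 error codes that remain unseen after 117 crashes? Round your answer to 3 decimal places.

1.178

For each error code, P(unseen after 117) = (34/35)^117 = 0.0337.
By linearity of expectation, E[unseen] = 35·(34/35)^117 = 1.1780.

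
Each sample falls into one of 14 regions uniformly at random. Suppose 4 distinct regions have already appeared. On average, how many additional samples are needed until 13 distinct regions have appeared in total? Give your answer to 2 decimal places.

27.01

With k distinct regions already seen, the next new one takes an expected 14/(14-k) samples.
Sum over k = 4,...,12: E = 14/10 + 14/9 + 14/8 + ... + 14/3 + 14/2 = 27.006.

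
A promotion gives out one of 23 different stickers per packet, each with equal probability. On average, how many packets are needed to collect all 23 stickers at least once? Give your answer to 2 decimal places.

85.89

The wait to go from k to k+1 distinct stickers is geometric with mean 23/(23-k).
E[T] = 23/23 + 23/22 + 23/21 + ... + 23/2 + 23/1 = 23·H_{23}.
H_{23} = 3.734, so E[T] = 85.889.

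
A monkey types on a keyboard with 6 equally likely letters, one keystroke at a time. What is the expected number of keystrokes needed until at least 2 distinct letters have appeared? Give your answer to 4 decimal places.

2.2000

Going from k to k+1 distinct takes a geometric number of keystrokes with mean 6/(6-k).
Sum over k = 0,...,1: E = 6/6 + 6/5 = 2.20000.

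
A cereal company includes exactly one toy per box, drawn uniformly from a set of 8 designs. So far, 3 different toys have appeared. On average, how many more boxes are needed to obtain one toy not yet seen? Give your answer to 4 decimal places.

The number of boxes until the next new toy is geometric with success probability 5/8, so its mean is 8/5.
E = 8/5 = 1.60000.

1.6000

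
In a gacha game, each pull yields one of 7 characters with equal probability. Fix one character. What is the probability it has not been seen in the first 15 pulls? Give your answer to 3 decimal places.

0.099

On each pull the fixed character fails to appear with probability 6/7.
P(still missing after 15) = (6/7)^15 = 0.0990.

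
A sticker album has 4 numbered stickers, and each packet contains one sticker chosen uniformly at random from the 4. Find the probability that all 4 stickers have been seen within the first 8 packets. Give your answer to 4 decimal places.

0.6229

Let A_i be the event that sticker i is missing after 8 packets. By inclusion–exclusion on the A_i,
P(all seen) = Σ_{j=0}^{4} (-1)^j C(4,j)((4-j)/4)^8
= 1.00000 - 0.40045 + 0.02344 - 0.00006 + 0.00000
= 0.62292.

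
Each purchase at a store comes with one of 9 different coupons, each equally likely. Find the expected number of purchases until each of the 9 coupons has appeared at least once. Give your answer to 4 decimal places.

25.4607

After k distinct coupons have appeared, the next purchase gives a new one with probability (9-k)/9, so the expected wait for the (k+1)-th is 9/(9-k).
E[T] = 9/9 + 9/8 + 9/7 + ... + 9/2 + 9/1 = 9·H_{9}.
H_{9} = 2.82897, so E[T] = 25.46071.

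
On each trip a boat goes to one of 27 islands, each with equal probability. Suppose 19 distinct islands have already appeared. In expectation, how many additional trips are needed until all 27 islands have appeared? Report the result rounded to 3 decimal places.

73.382

The wait to go from k to k+1 distinct islands is geometric with mean 27/(27-k).
Sum over k = 19,...,26: E = 27/8 + 27/7 + 27/6 + ... + 27/2 + 27/1 = 73.3821.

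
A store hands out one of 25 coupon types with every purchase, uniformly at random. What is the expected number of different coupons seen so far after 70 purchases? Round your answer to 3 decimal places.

For each coupon, P(seen in 70 purchases) = 1 - (24/25)^70 = 0.9426.
By linearity of expectation, E[distinct seen] = 25·(1 - (24/25)^70) = 23.5648.

23.565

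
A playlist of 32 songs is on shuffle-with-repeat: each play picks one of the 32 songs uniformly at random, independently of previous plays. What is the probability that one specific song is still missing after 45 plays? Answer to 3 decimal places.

On each play the fixed song fails to appear with probability 31/32.
P(still missing after 45) = (31/32)^45 = 0.2396.

0.240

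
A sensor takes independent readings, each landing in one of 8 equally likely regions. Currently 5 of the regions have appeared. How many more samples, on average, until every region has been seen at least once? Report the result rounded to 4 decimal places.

With k distinct regions already seen, the next new one takes an expected 8/(8-k) samples.
Sum over k = 5,...,7: E = 8/3 + 8/2 + 8/1 = 14.66667.

14.6667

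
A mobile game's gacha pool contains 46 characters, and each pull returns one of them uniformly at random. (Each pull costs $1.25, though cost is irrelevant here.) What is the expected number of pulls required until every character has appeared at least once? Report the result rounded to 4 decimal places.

After k distinct characters have appeared, the next pull gives a new one with probability (46-k)/46, so the expected wait for the (k+1)-th is 46/(46-k).
E[T] = 46/46 + 46/45 + 46/44 + ... + 46/2 + 46/1 = 46·H_{46}.
H_{46} = 4.41669, so E[T] = 203.16761.

203.1676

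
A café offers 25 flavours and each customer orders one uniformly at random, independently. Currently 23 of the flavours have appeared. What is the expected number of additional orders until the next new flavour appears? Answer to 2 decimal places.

Each order yields a new flavour with probability (25-23)/25 = 2/25, so the wait is geometric with mean 25/2.
E = 25/2 = 12.500.

12.50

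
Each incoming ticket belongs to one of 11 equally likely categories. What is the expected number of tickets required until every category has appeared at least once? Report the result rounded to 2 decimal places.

Split into phases: going from k distinct to k+1 distinct takes on average 11/(11-k) tickets.
E[T] = 11/11 + 11/10 + 11/9 + ... + 11/2 + 11/1 = 11·H_{11}.
H_{11} = 3.020, so E[T] = 33.219.

33.22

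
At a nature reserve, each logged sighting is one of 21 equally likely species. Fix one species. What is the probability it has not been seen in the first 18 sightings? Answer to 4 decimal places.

0.4155

On each sighting the fixed species fails to appear with probability 20/21.
P(still missing after 18) = (20/21)^18 = 0.41552.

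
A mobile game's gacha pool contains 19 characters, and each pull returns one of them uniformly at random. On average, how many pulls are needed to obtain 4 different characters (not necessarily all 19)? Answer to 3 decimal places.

Going from k to k+1 distinct takes a geometric number of pulls with mean 19/(19-k).
Sum over k = 0,...,3: E = 19/19 + 19/18 + 19/17 + 19/16 = 4.3607.

4.361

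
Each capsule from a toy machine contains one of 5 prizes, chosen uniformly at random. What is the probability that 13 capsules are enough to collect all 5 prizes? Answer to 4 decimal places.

0.7381

Let A_i be the event that prize i is missing after 13 capsules. By inclusion–exclusion on the A_i,
P(all seen) = Σ_{j=0}^{5} (-1)^j C(5,j)((5-j)/5)^13
= 1.00000 - 0.27488 + 0.01306 - 0.00007 + 0.00000 - 0.00000
= 0.73812.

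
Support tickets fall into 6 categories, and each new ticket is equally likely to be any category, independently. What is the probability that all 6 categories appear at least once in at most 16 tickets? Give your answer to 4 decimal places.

By inclusion–exclusion over which categories are missing,
P(all seen) = Σ_{j=0}^{6} (-1)^j C(6,j)((6-j)/6)^16
= 1.00000 - 0.32453 + 0.02284 - 0.00031 + 0.00000 - 0.00000 + 0.00000
= 0.69800.

0.6980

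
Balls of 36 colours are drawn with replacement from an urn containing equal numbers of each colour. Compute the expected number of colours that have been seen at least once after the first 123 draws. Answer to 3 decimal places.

34.874

For each colour, P(seen in 123 draws) = 1 - (35/36)^123 = 0.9687.
By linearity of expectation, E[distinct seen] = 36·(1 - (35/36)^123) = 34.8742.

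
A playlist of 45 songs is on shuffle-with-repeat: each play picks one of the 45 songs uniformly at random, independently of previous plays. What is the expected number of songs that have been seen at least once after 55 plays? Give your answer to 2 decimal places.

31.93

For each song, P(seen in 55 plays) = 1 - (44/45)^55 = 0.709.
By linearity of expectation, E[distinct seen] = 45·(1 - (44/45)^55) = 31.926.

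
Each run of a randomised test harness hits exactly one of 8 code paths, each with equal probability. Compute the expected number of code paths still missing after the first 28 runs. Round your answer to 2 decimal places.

0.19

For each code path, P(unseen after 28) = (7/8)^28 = 0.024.
By linearity of expectation, E[unseen] = 8·(7/8)^28 = 0.190.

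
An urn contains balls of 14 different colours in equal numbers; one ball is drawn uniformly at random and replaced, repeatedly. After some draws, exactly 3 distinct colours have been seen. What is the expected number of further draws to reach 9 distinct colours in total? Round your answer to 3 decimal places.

With k distinct colours already seen, the next new one takes an expected 14/(14-k) draws.
Sum over k = 3,...,8: E = 14/11 + 14/10 + 14/9 + 14/8 + 14/7 + 14/6 = 10.3116.

10.312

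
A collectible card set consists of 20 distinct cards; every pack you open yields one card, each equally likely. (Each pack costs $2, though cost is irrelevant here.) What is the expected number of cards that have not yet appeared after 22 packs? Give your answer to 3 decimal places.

6.471

For each card, P(unseen after 22) = (19/20)^22 = 0.3235.
By linearity of expectation, E[unseen] = 20·(19/20)^22 = 6.4707.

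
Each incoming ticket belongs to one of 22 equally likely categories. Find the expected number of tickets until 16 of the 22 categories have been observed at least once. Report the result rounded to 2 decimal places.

27.30

With k distinct categories already seen, the next new one arrives after an expected 22/(22-k) tickets.
Sum over k = 0,...,15: E = 22/22 + 22/21 + 22/20 + ... + 22/8 + 22/7 = 27.298.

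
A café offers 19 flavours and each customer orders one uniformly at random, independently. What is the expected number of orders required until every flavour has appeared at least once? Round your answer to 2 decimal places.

67.41

Split into phases: going from k distinct to k+1 distinct takes on average 19/(19-k) orders.
E[T] = 19/19 + 19/18 + 19/17 + ... + 19/2 + 19/1 = 19·H_{19}.
H_{19} = 3.548, so E[T] = 67.407.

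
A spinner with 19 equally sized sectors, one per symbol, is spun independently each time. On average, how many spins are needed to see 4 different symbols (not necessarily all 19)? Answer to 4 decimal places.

4.3607

With k distinct symbols already seen, the next new one arrives after an expected 19/(19-k) spins.
Sum over k = 0,...,3: E = 19/19 + 19/18 + 19/17 + 19/16 = 4.36070.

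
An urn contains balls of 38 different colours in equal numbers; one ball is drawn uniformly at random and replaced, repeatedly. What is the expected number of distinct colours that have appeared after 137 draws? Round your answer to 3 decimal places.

37.016

For each colour, P(seen in 137 draws) = 1 - (37/38)^137 = 0.9741.
By linearity of expectation, E[distinct seen] = 38·(1 - (37/38)^137) = 37.0158.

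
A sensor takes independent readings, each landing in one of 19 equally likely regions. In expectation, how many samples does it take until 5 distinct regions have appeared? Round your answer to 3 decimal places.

Going from k to k+1 distinct takes a geometric number of samples with mean 19/(19-k).
Sum over k = 0,...,4: E = 19/19 + 19/18 + 19/17 + 19/16 + 19/15 = 5.6274.

5.627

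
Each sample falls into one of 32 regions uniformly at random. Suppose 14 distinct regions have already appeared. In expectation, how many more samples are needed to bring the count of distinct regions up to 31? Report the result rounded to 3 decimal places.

With k distinct regions already seen, the next new one takes an expected 32/(32-k) samples.
Sum over k = 14,...,30: E = 32/18 + 32/17 + 32/16 + ... + 32/3 + 32/2 = 79.8435.

79.843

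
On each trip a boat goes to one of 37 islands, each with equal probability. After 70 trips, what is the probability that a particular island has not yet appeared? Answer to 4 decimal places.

On each trip the fixed island fails to appear with probability 36/37.
P(still missing after 70) = (36/37)^70 = 0.14691.

0.1469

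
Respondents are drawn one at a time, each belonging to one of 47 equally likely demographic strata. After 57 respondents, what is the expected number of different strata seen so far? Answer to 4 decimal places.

For each stratum, P(seen in 57 respondents) = 1 - (46/47)^57 = 0.70649.
By linearity of expectation, E[distinct seen] = 47·(1 - (46/47)^57) = 33.20517.

33.2052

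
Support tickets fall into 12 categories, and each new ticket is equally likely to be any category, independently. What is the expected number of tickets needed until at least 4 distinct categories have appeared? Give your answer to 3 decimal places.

Going from k to k+1 distinct takes a geometric number of tickets with mean 12/(12-k).
Sum over k = 0,...,3: E = 12/12 + 12/11 + 12/10 + 12/9 = 4.6242.

4.624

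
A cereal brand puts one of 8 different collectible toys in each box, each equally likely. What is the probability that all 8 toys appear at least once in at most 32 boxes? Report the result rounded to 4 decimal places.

0.8913

By inclusion–exclusion over which toys are missing,
P(all seen) = Σ_{j=0}^{8} (-1)^j C(8,j)((8-j)/8)^32
= 1.00000 - 0.11152 + 0.00281 - 0.00002 + 0.00000 - 0.00000 + 0.00000 - 0.00000 + 0.00000
= 0.89128.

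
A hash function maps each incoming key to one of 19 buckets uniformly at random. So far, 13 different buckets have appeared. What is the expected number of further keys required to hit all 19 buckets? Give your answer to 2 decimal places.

46.55

With k distinct buckets already seen, the next new one takes an expected 19/(19-k) keys.
Sum over k = 13,...,18: E = 19/6 + 19/5 + 19/4 + 19/3 + 19/2 + 19/1 = 46.550.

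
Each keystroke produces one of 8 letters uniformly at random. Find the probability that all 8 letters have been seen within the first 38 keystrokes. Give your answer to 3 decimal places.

Let A_i be the event that letter i is missing after 38 keystrokes. By inclusion–exclusion on the A_i,
P(all seen) = Σ_{j=0}^{8} (-1)^j C(8,j)((8-j)/8)^38
= 1.0000 - 0.0500 + 0.0005 - 0.0000 + 0.0000 - 0.0000 + 0.0000 - 0.0000 + 0.0000
= 0.9505.

0.950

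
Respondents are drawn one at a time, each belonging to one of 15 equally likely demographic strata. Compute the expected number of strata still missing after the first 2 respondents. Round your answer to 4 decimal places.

13.0667

For each stratum, P(unseen after 2) = (14/15)^2 = 0.87111.
By linearity of expectation, E[unseen] = 15·(14/15)^2 = 13.06667.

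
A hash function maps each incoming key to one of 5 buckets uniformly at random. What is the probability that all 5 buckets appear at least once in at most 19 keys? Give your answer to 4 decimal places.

0.9286

By inclusion–exclusion over which buckets are missing,
P(all seen) = Σ_{j=0}^{5} (-1)^j C(5,j)((5-j)/5)^19
= 1.00000 - 0.07206 + 0.00061 - 0.00000 + 0.00000 - 0.00000
= 0.92855.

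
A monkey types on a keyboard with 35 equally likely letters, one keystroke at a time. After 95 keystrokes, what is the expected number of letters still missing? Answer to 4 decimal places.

For each letter, P(unseen after 95) = (34/35)^95 = 0.06368.
By linearity of expectation, E[unseen] = 35·(34/35)^95 = 2.22895.

2.2290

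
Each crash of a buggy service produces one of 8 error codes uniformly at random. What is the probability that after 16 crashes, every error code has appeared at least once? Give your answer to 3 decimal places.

0.307

Let A_i be the event that error code i is missing after 16 crashes. By inclusion–exclusion on the A_i,
P(all seen) = Σ_{j=0}^{8} (-1)^j C(8,j)((8-j)/8)^16
= 1.0000 - 0.9445 + 0.2806 - 0.0304 + 0.0011 - 0.0000 + 0.0000 - 0.0000 + 0.0000
= 0.3068.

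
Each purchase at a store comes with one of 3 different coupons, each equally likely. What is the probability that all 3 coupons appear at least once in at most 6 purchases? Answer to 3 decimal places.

Let A_i be the event that coupon i is missing after 6 purchases. By inclusion–exclusion on the A_i,
P(all seen) = Σ_{j=0}^{3} (-1)^j C(3,j)((3-j)/3)^6
= 1.0000 - 0.2634 + 0.0041 - 0.0000
= 0.7407.

0.741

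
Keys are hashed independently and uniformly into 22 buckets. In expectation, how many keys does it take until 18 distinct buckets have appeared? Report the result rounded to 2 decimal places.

35.36

With k distinct buckets already seen, the next new one arrives after an expected 22/(22-k) keys.
Sum over k = 0,...,17: E = 22/22 + 22/21 + 22/20 + ... + 22/6 + 22/5 = 35.365.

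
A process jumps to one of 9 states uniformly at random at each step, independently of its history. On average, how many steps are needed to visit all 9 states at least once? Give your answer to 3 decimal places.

25.461

After k distinct states have appeared, the next step gives a new one with probability (9-k)/9, so the expected wait for the (k+1)-th is 9/(9-k).
E[T] = 9/9 + 9/8 + 9/7 + ... + 9/2 + 9/1 = 9·H_{9}.
H_{9} = 2.8290, so E[T] = 25.4607.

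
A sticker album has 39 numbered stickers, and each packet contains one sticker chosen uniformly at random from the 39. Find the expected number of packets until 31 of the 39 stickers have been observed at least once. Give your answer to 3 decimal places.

59.892

With k distinct stickers already seen, the next new one arrives after an expected 39/(39-k) packets.
Sum over k = 0,...,30: E = 39/39 + 39/38 + 39/37 + ... + 39/10 + 39/9 = 59.8917.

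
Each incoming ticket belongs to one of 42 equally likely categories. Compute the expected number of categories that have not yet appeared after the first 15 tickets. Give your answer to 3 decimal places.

29.260

For each category, P(unseen after 15) = (41/42)^15 = 0.6967.
By linearity of expectation, E[unseen] = 42·(41/42)^15 = 29.2596.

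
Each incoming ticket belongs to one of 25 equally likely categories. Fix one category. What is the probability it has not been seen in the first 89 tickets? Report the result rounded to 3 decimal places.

On each ticket the fixed category fails to appear with probability 24/25.
P(still missing after 89) = (24/25)^89 = 0.0264.

0.026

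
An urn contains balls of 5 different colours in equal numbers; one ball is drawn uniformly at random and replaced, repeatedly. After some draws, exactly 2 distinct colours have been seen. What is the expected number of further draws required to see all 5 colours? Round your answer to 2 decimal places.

9.17

The wait to go from k to k+1 distinct colours is geometric with mean 5/(5-k).
Sum over k = 2,...,4: E = 5/3 + 5/2 + 5/1 = 9.167.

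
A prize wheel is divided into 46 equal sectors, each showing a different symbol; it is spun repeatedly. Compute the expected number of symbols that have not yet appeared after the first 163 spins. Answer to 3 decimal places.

1.279

For each symbol, P(unseen after 163) = (45/46)^163 = 0.0278.
By linearity of expectation, E[unseen] = 46·(45/46)^163 = 1.2790.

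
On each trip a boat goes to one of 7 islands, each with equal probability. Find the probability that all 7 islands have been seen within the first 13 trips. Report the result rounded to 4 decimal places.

Let A_i be the event that island i is missing after 13 trips. By inclusion–exclusion on the A_i,
P(all seen) = Σ_{j=0}^{7} (-1)^j C(7,j)((7-j)/7)^13
= 1.00000 - 0.94360 + 0.26458 - 0.02424 + 0.00058 - 0.00000 + 0.00000 - 0.00000
= 0.29731.

0.2973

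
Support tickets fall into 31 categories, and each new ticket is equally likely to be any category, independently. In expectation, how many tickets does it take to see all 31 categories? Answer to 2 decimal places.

Split into phases: going from k distinct to k+1 distinct takes on average 31/(31-k) tickets.
E[T] = 31/31 + 31/30 + 31/29 + ... + 31/2 + 31/1 = 31·H_{31}.
H_{31} = 4.027, so E[T] = 124.845.

124.84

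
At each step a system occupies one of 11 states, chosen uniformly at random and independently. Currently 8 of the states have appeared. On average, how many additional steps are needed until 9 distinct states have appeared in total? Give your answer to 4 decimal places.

3.6667

With k distinct states already seen, the next new one takes an expected 11/(11-k) steps.
Only the k = 8 term is needed: E = 11/3 = 3.66667.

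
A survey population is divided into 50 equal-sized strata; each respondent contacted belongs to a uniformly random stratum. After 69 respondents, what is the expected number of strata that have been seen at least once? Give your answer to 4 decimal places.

For each stratum, P(seen in 69 respondents) = 1 - (49/50)^69 = 0.75192.
By linearity of expectation, E[distinct seen] = 50·(1 - (49/50)^69) = 37.59579.

37.5958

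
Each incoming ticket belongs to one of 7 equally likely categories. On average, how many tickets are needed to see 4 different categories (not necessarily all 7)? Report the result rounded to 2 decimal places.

5.32

Going from k to k+1 distinct takes a geometric number of tickets with mean 7/(7-k).
Sum over k = 0,...,3: E = 7/7 + 7/6 + 7/5 + 7/4 = 5.317.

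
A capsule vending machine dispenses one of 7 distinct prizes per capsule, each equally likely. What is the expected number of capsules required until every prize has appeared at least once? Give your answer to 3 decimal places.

18.150

Split into phases: going from k distinct to k+1 distinct takes on average 7/(7-k) capsules.
E[T] = 7/7 + 7/6 + 7/5 + ... + 7/2 + 7/1 = 7·H_{7}.
H_{7} = 2.5929, so E[T] = 18.1500.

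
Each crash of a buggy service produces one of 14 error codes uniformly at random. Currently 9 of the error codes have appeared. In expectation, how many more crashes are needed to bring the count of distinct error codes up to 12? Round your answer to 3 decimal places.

The wait to go from k to k+1 distinct error codes is geometric with mean 14/(14-k).
Sum over k = 9,...,11: E = 14/5 + 14/4 + 14/3 = 10.9667.

10.967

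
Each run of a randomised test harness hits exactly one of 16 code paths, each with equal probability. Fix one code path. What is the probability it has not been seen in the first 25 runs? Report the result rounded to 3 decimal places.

Each run misses the fixed code path with probability (16-1)/16 = 15/16, independently.
P(still missing after 25) = (15/16)^25 = 0.1992.

0.199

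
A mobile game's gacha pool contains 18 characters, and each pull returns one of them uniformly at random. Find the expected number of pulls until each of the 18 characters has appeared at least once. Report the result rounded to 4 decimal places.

62.9119

After k distinct characters have appeared, the next pull gives a new one with probability (18-k)/18, so the expected wait for the (k+1)-th is 18/(18-k).
E[T] = 18/18 + 18/17 + 18/16 + ... + 18/2 + 18/1 = 18·H_{18}.
H_{18} = 3.49511, so E[T] = 62.91195.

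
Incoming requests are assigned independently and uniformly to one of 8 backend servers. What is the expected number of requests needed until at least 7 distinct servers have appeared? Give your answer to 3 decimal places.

13.743

Going from k to k+1 distinct takes a geometric number of requests with mean 8/(8-k).
Sum over k = 0,...,6: E = 8/8 + 8/7 + 8/6 + ... + 8/3 + 8/2 = 13.7429.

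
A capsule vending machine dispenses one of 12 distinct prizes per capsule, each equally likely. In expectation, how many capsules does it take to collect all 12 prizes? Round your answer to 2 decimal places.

37.24

The wait to go from k to k+1 distinct prizes is geometric with mean 12/(12-k).
E[T] = 12/12 + 12/11 + 12/10 + ... + 12/2 + 12/1 = 12·H_{12}.
H_{12} = 3.103, so E[T] = 37.239.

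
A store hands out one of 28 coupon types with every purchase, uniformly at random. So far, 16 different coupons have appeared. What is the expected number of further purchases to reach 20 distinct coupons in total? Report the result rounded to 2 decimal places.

The wait to go from k to k+1 distinct coupons is geometric with mean 28/(28-k).
Sum over k = 16,...,19: E = 28/12 + 28/11 + 28/10 + 28/9 = 10.790.

10.79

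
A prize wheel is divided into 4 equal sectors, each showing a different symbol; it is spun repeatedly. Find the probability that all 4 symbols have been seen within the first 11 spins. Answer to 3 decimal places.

Let A_i be the event that symbol i is missing after 11 spins. By inclusion–exclusion on the A_i,
P(all seen) = Σ_{j=0}^{4} (-1)^j C(4,j)((4-j)/4)^11
= 1.0000 - 0.1689 + 0.0029 - 0.0000 + 0.0000
= 0.8340.

0.834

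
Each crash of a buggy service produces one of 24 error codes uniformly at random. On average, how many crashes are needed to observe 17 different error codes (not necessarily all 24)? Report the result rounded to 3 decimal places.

Going from k to k+1 distinct takes a geometric number of crashes with mean 24/(24-k).
Sum over k = 0,...,16: E = 24/24 + 24/23 + 24/22 + ... + 24/9 + 24/8 = 28.3944.

28.394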